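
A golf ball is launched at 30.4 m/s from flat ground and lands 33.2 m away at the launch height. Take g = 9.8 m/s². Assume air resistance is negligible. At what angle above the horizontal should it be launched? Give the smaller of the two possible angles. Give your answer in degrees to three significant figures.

10.3°

Level-ground range R = v₀² sin(2θ)/g ⇒ sin(2θ) = gR/v₀² = 9.80 × 33.2 / 30.4² = 0.3521.
2θ = 20.61° or 180° − 20.61° = 159.4°, so θ = 10.31° or 79.69°.
The smaller angle is 10.31°.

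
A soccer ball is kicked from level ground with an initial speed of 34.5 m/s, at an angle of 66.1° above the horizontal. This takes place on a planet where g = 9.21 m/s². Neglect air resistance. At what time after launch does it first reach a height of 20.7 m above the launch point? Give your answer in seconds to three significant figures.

Horizontal component vₓ = 34.50 cos 66.1° = 13.98 m/s; vertical v_y0 = 34.50 sin 66.1° = 31.54 m/s.
Set y = v_y0 t − ½ g t² = 20.7: 4.605 t² − 31.54 t + 20.7 = 0.
Quadratic formula: t = (31.54 ± √613.59) / 9.21 = (31.54 ± 24.77) / 9.21 → t = 0.7352 s or 6.114 s.
The first (ascending) time is 0.7352 s.

0.735 s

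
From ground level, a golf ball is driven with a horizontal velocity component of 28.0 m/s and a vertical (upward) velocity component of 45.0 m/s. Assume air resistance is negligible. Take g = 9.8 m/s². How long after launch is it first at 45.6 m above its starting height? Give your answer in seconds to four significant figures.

1.160 s

Require v_y0 t − ½ g t² = 45.6, i.e. 4.900 t² − 45.00 t + 45.6 = 0.
Quadratic formula: t = (45.00 ± √1131.2) / 9.80 = (45.00 ± 33.63) / 9.80 → t = 1.160 s or 8.024 s.
The first (ascending) time is 1.160 s.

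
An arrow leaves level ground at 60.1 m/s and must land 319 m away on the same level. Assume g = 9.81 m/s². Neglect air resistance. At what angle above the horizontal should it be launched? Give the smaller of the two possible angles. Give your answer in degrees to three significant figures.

From R = (v₀²/g) sin 2θ: sin 2θ = 9.81 × 319 / 3612.0 = 0.8664.
2θ = 60.04° or 180° − 60.04° = 120.0°, so θ = 30.02° or 59.98°.
The smaller angle is 30.02°.

30.0°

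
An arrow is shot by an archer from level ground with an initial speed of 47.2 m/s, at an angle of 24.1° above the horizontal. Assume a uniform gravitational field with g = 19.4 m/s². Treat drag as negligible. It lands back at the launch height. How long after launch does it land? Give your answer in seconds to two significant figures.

2.0 s

Horizontal component vₓ = 47.20 cos 24.1° = 43.09 m/s; vertical v_y0 = 47.20 sin 24.1° = 19.27 m/s.
Landing at launch height ⇒ T = 2 v_y0 / g = 2 × 19.27 / 19.4 = 1.987 s.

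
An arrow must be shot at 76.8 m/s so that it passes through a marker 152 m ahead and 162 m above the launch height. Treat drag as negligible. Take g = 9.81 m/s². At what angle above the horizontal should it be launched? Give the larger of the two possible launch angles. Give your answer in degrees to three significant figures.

81.2°

Trajectory: y = x tanθ − g x² (1 + tan²θ)/(2v₀²). With x = 152, y = 162, v₀ = 76.8, g = 9.81:
19.21 tan²θ − 152 tanθ + (181.2) = 0.
tanθ = [152 ± √(152² − 4 × 19.21 × (181.2))] / (2 × 19.21) = (152 ± 95.80) / 38.43, giving tanθ = 1.463 or 6.449.
θ = 55.64° or 81.19°; the larger is 81.19°.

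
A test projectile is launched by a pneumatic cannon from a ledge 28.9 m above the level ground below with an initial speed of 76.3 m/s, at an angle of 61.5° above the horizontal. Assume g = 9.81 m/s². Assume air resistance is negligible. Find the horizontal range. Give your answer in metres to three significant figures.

513 m

Resolve: vₓ = 76.30 cos 61.5° = 36.41 m/s and v_y0 = 76.30 sin 61.5° = 67.05 m/s.
With up positive and y = 0 at the ground: y(t) = 28.9 + (67.05) t − 4.905 t². Setting y = 0 and taking the positive root: t = [67.05 + √(67.05² + 2·9.81·28.9)] / 9.81 = (67.05 + 71.16) / 9.81 = 14.09 s.
Horizontal distance: R = vₓ t = 36.41 × 14.09 = 512.9 m.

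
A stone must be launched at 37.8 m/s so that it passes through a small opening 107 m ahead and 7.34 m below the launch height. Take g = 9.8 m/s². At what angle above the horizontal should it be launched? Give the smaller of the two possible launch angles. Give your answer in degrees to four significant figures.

18.83°

Trajectory: y = x tanθ − g x² (1 + tan²θ)/(2v₀²). With x = 107, y = −7.34, v₀ = 37.8, g = 9.80:
39.26 tan²θ − 107 tanθ + (31.92) = 0.
tanθ = [107 ± √(107² − 4 × 39.26 × (31.92))] / (2 × 39.26) = (107 ± 80.22) / 78.53, giving tanθ = 0.3410 or 2.384.
θ = 18.83° or 67.25°; the smaller is 18.83°.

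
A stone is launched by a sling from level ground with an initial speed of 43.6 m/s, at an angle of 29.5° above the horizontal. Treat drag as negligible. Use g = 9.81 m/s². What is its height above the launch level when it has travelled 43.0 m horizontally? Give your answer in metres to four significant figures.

Components: vₓ = 43.60 cos 29.5° = 37.95 m/s, v_y0 = 43.60 sin 29.5° = 21.47 m/s.
At x = 43.0 m, t = x/vₓ = 43.0/37.95 = 1.133 s.
Height: y = v_y0 t − ½ g t² = 21.47 × 1.133 − 4.905 × 1.133² = 24.33 − 6.298 = 18.03 m.

18.03 m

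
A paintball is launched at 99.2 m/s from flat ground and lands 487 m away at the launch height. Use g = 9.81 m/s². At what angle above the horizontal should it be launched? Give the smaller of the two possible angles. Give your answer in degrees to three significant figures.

Level-ground range R = v₀² sin(2θ)/g ⇒ sin(2θ) = gR/v₀² = 9.81 × 487 / 99.2² = 0.4855.
2θ = 29.04° or 180° − 29.04° = 151.0°, so θ = 14.52° or 75.48°.
The smaller angle is 14.52°.

14.5°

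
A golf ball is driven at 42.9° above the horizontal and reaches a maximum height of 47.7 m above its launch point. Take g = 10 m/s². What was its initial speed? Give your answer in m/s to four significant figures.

At the peak v_y = 0, so v_y0 = √(2gH) = √(2 × 10.0 × 47.7) = 30.89 m/s.
v_y0 = v₀ sin θ ⇒ v₀ = 30.89 / sin 42.9° = 45.37 m/s.

45.37 m/s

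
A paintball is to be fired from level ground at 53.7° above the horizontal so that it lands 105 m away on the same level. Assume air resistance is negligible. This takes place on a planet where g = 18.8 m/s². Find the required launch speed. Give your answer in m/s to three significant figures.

Level-ground range: R = v₀² sin(2θ)/g, so v₀ = √(gR / sin 2θ).
v₀ = √(18.8 × 105 / sin 107.4°) = √(1974 / 0.9542) = √2068.7 = 45.48 m/s.

45.5 m/s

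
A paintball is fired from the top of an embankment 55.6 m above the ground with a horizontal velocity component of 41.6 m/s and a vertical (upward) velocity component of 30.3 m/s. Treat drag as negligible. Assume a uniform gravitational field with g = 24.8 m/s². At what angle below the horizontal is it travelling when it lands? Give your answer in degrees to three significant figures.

55.5°

The projectile lands when y = 55.6 + (30.30) t − ½·24.8·t² = 0. Positive root: t = (30.30 + √(30.30² + 2·24.8·55.6)) / 24.8 = (30.30 + 60.63) / 24.8 = 3.666 s.
At impact: v_y = v_y0 − g t = −60.63 m/s; vₓ = 41.60 m/s.
Angle below horizontal: arctan(|v_y|/vₓ) = arctan(60.63/41.60) = 55.54°.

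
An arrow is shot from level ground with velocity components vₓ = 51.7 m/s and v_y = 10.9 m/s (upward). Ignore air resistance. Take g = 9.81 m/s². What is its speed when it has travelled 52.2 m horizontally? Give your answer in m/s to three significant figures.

51.7 m/s

Time to reach x = 52.2 m: t = x/vₓ = 52.2/51.70 = 1.010 s.
Vertical velocity there: v_y = v_y0 − g t = 10.90 − 9.81 × 1.010 = 0.9951 m/s.
Speed: √(vₓ² + v_y²) = √(51.70² + 0.9951²) = 51.71 m/s.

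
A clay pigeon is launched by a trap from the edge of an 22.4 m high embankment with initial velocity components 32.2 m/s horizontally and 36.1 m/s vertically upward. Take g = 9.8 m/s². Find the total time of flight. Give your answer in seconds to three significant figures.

Vertical motion (up positive, ground at y = 0): 4.900 t² − (36.10) t − 22.4 = 0, so t = (36.10 + √(36.10² + 2·9.80·22.4)) / 9.80 = (36.10 + 41.74) / 9.80 = 7.943 s.

7.94 s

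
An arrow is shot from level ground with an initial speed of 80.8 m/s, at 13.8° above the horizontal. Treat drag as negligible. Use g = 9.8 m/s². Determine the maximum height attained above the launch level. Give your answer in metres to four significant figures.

Horizontal component vₓ = 80.80 cos 13.8° = 78.47 m/s; vertical v_y0 = 80.80 sin 13.8° = 19.27 m/s.
Peak height H = v_y0² / (2g) = 371.47 / 19.60 = 18.95 m.

18.95 m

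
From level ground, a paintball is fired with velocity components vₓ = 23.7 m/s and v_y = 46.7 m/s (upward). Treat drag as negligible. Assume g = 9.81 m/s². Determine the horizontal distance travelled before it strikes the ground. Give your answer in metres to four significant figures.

225.6 m

Flight time T = 2 v_y0 / g = 9.521 s.
Range: R = vₓ T = 23.70 × 9.521 = 225.6 m.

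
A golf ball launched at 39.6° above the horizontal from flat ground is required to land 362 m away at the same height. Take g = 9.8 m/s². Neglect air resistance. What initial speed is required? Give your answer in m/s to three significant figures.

From R = (v₀² / g) sin 2θ: v₀ = √(gR / sin 2θ).
v₀ = √(9.80 × 362 / sin 79.20°) = √(3548 / 0.9823) = √3611.6 = 60.10 m/s.

60.1 m/s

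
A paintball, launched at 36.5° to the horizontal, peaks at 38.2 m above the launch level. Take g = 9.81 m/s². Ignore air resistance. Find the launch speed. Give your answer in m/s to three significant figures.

At the peak v_y = 0, so v_y0 = √(2gH) = √(2 × 9.81 × 38.2) = 27.38 m/s.
v_y0 = v₀ sin θ ⇒ v₀ = 27.38 / sin 36.5° = 46.02 m/s.

46.0 m/s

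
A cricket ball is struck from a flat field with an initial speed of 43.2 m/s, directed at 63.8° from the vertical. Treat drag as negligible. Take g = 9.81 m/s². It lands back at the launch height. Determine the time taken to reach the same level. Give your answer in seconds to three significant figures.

Resolve: vₓ = 43.20 sin 63.8° = 38.76 m/s and v_y0 = 43.20 cos 63.8° = 19.07 m/s.
Time of flight on level ground: T = 2 v_y0 / g = 2 × 19.07 / 9.81 = 3.888 s.

3.89 s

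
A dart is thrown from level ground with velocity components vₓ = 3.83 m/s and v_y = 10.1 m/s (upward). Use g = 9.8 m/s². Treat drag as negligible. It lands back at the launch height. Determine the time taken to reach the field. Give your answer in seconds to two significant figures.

Landing at launch height ⇒ T = 2 v_y0 / g = 2 × 10.10 / 9.80 = 2.061 s.

2.1 s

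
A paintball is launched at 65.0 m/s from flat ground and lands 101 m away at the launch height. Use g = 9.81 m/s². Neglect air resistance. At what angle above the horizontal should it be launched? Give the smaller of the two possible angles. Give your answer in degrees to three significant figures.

Level-ground range R = v₀² sin(2θ)/g ⇒ sin(2θ) = gR/v₀² = 9.81 × 101 / 65.0² = 0.2345.
2θ = 13.56° or 180° − 13.56° = 166.4°, so θ = 6.781° or 83.22°.
The smaller angle is 6.781°.

6.78°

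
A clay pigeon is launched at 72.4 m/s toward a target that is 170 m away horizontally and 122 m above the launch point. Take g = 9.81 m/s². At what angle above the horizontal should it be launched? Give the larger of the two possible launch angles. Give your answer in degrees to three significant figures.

Trajectory: y = x tanθ − g x² (1 + tan²θ)/(2v₀²). With x = 170, y = 122, v₀ = 72.4, g = 9.81:
27.04 tan²θ − 170 tanθ + (149.0) = 0.
tanθ = [170 ± √(170² − 4 × 27.04 × (149.0))] / (2 × 27.04) = (170 ± 113.0) / 54.09, giving tanθ = 1.053 or 5.233.
θ = 46.48° or 79.18°; the larger is 79.18°.

79.2°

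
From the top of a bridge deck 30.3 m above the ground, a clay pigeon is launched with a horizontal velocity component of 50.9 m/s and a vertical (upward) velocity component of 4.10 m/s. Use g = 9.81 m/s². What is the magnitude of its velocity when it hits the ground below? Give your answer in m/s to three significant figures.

56.6 m/s

The projectile lands when y = 30.3 + (4.100) t − ½·9.81·t² = 0. Positive root: t = (4.100 + √(4.100² + 2·9.81·30.3)) / 9.81 = (4.100 + 24.72) / 9.81 = 2.938 s.
Vertical velocity at impact: v_y = v_y0 − g t = 4.100 − 9.81 × 2.938 = −24.72 m/s.
Speed: |v| = √(vₓ² + v_y²) = √(50.90² + 24.72²) = 56.59 m/s.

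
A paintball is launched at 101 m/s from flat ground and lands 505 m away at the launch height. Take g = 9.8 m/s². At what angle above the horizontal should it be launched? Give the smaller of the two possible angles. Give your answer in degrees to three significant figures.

Level-ground range R = v₀² sin(2θ)/g ⇒ sin(2θ) = gR/v₀² = 9.80 × 505 / 101² = 0.4851.
2θ = 29.02° or 180° − 29.02° = 151.0°, so θ = 14.51° or 75.49°.
The smaller angle is 14.51°.

14.5°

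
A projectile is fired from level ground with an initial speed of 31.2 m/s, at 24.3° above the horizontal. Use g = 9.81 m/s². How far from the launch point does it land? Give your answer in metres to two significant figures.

74 m

Resolve: vₓ = 31.20 cos 24.3° = 28.44 m/s and v_y0 = 31.20 sin 24.3° = 12.84 m/s.
Flight time T = 2 v_y0 / g = 2.618 s.
Range: R = vₓ T = 28.44 × 2.618 = 74.43 m.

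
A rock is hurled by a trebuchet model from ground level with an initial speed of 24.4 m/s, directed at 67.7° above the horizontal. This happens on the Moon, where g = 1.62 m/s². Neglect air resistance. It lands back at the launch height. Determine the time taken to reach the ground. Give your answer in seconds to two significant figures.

28 s

Horizontal component vₓ = 24.40 cos 67.7° = 9.259 m/s; vertical v_y0 = 24.40 sin 67.7° = 22.58 m/s.
It returns to y = 0 when t = 2 v_y0 / g = 2(22.58)/1.62 = 27.87 s.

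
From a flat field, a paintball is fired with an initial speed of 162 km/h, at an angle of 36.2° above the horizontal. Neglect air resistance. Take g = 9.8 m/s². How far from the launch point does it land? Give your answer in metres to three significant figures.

197 m

Convert: 162 km/h = 162/3.6 = 45.00 m/s.
Resolve: vₓ = 45.00 cos 36.2° = 36.31 m/s and v_y0 = 45.00 sin 36.2° = 26.58 m/s.
Flight time T = 2 v_y0 / g = 5.424 s.
Horizontal distance R = vₓ T = 36.31 × 5.424 = 197.0 m.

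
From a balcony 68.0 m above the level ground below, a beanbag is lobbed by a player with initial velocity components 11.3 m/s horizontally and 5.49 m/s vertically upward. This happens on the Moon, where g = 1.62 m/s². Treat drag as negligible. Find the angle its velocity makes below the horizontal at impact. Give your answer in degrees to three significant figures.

54.5°

With up positive and y = 0 at the ground: y(t) = 68.0 + (5.490) t − 0.8100 t². Setting y = 0 and taking the positive root: t = [5.490 + √(5.490² + 2·1.62·68.0)] / 1.62 = (5.490 + 15.83) / 1.62 = 13.16 s.
At impact: v_y = v_y0 − g t = −15.83 m/s; vₓ = 11.30 m/s.
Angle below horizontal: arctan(|v_y|/vₓ) = arctan(15.83/11.30) = 54.47°.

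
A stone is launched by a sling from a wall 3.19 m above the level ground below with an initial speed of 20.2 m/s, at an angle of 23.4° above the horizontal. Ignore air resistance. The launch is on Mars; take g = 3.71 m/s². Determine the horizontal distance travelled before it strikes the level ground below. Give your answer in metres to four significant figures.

86.97 m

Resolve: vₓ = 20.20 cos 23.4° = 18.54 m/s and v_y0 = 20.20 sin 23.4° = 8.022 m/s.
With up positive and y = 0 at the ground: y(t) = 3.19 + (8.022) t − 1.855 t². Setting y = 0 and taking the positive root: t = [8.022 + √(8.022² + 2·3.71·3.19)] / 3.71 = (8.022 + 9.382) / 3.71 = 4.691 s.
Horizontal distance: R = vₓ t = 18.54 × 4.691 = 86.97 m.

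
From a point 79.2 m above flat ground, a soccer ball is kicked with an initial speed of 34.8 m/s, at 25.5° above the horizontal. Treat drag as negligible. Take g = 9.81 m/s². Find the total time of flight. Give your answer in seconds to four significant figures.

5.826 s

vₓ = 34.80 cos 25.5° = 31.41 m/s; v_y0 = 34.80 sin 25.5° = 14.98 m/s.
With up positive and y = 0 at the ground: y(t) = 79.2 + (14.98) t − 4.905 t². Setting y = 0 and taking the positive root: t = [14.98 + √(14.98² + 2·9.81·79.2)] / 9.81 = (14.98 + 42.17) / 9.81 = 5.826 s.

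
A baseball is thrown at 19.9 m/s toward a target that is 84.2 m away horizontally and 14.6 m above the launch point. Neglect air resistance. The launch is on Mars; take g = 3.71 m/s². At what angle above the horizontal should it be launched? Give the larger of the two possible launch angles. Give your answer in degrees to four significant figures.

Trajectory: y = x tanθ − g x² (1 + tan²θ)/(2v₀²). With x = 84.2, y = 14.6, v₀ = 19.9, g = 3.71:
33.21 tan²θ − 84.2 tanθ + (47.81) = 0.
tanθ = [84.2 ± √(84.2² − 4 × 33.21 × (47.81))] / (2 × 33.21) = (84.2 ± 27.18) / 66.42, giving tanθ = 0.8585 or 1.677.
θ = 40.65° or 59.19°; the larger is 59.19°.

59.19°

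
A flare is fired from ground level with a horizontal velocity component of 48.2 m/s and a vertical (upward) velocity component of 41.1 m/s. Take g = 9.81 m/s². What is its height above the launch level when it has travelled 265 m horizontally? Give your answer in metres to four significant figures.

Time to reach x = 265 m: t = x/vₓ = 265/48.20 = 5.498 s.
Height: y = v_y0 t − ½ g t² = 41.10 × 5.498 − 4.905 × 5.498² = 226.0 − 148.3 = 77.70 m.

77.70 m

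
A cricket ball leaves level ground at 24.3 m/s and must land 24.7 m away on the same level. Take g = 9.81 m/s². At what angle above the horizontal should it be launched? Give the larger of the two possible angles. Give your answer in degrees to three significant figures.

77.9°

From R = (v₀²/g) sin 2θ: sin 2θ = 9.81 × 24.7 / 590.49 = 0.4103.
2θ = 24.23° or 180° − 24.23° = 155.8°, so θ = 12.11° or 77.89°.
The larger angle is 77.89°.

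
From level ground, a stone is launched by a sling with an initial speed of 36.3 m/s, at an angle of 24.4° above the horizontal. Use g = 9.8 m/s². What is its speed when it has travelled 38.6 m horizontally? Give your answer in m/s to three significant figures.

Horizontal component vₓ = 36.30 cos 24.4° = 33.06 m/s; vertical v_y0 = 36.30 sin 24.4° = 15.00 m/s.
x = vₓ t ⇒ t = 38.6/33.06 = 1.168 s.
Vertical velocity there: v_y = v_y0 − g t = 15.00 − 9.80 × 1.168 = 3.553 m/s.
Speed: √(vₓ² + v_y²) = √(33.06² + 3.553²) = 33.25 m/s.

33.2 m/s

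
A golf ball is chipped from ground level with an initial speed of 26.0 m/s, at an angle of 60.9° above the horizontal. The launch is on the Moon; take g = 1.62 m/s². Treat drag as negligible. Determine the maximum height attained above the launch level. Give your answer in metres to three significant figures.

159 m

vₓ = 26.00 cos 60.9° = 12.64 m/s; v_y0 = 26.00 sin 60.9° = 22.72 m/s.
At the apex v_y = 0, so H = v_y0²/(2g) = 22.72²/3.240 = 159.3 m.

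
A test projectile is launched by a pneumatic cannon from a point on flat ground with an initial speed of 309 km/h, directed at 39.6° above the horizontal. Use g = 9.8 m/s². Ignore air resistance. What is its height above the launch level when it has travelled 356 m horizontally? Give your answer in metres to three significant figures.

Convert: 309 km/h = 309/3.6 = 85.83 m/s.
Horizontal component vₓ = 85.83 cos 39.6° = 66.14 m/s; vertical v_y0 = 85.83 sin 39.6° = 54.71 m/s.
At x = 356 m, t = x/vₓ = 356/66.14 = 5.383 s.
Height: y = v_y0 t − ½ g t² = 54.71 × 5.383 − 4.900 × 5.383² = 294.5 − 142.0 = 152.5 m.

153 m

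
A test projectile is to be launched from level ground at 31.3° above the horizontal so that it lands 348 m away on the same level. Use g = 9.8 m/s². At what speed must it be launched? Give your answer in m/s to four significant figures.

61.98 m/s

On level ground R = v₀² sin 2θ / g ⇒ v₀ = √(gR / sin 2θ).
v₀ = √(9.80 × 348 / sin 62.60°) = √(3410 / 0.8878) = √3841.3 = 61.98 m/s.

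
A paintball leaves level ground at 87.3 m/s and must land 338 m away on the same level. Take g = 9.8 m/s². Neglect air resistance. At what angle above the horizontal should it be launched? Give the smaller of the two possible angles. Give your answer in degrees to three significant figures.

Level-ground range R = v₀² sin(2θ)/g ⇒ sin(2θ) = gR/v₀² = 9.80 × 338 / 87.3² = 0.4346.
2θ = 25.76° or 180° − 25.76° = 154.2°, so θ = 12.88° or 77.12°.
The smaller angle is 12.88°.

12.9°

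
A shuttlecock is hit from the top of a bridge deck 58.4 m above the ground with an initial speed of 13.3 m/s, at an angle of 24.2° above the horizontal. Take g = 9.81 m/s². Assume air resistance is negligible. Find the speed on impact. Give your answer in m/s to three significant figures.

36.4 m/s

Components: vₓ = 13.30 cos 24.2° = 12.13 m/s, v_y0 = 13.30 sin 24.2° = 5.452 m/s.
With up positive and y = 0 at the ground: y(t) = 58.4 + (5.452) t − 4.905 t². Setting y = 0 and taking the positive root: t = [5.452 + √(5.452² + 2·9.81·58.4)] / 9.81 = (5.452 + 34.29) / 9.81 = 4.051 s.
Vertical velocity at impact: v_y = v_y0 − g t = 5.452 − 9.81 × 4.051 = −34.29 m/s.
Speed: |v| = √(vₓ² + v_y²) = √(12.13² + 34.29²) = 36.37 m/s.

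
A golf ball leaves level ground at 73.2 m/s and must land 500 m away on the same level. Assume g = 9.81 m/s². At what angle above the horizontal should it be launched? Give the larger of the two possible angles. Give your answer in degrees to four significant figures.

Level-ground range R = v₀² sin(2θ)/g ⇒ sin(2θ) = gR/v₀² = 9.81 × 500 / 73.2² = 0.9154.
2θ = 66.26° or 180° − 66.26° = 113.7°, so θ = 33.13° or 56.87°.
The larger angle is 56.87°.

56.87°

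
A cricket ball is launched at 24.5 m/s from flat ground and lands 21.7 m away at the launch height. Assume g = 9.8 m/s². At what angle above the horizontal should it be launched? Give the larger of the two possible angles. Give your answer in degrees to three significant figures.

79.6°

From R = (v₀²/g) sin 2θ: sin 2θ = 9.80 × 21.7 / 600.25 = 0.3543.
2θ = 20.75° or 180° − 20.75° = 159.3°, so θ = 10.37° or 79.63°.
The larger angle is 79.63°.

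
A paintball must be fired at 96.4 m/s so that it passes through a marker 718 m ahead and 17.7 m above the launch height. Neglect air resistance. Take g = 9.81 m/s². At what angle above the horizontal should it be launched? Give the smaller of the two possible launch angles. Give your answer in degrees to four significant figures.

26.44°

Trajectory: y = x tanθ − g x² (1 + tan²θ)/(2v₀²). With x = 718, y = 17.7, v₀ = 96.4, g = 9.81:
272.1 tan²θ − 718 tanθ + (289.8) = 0.
tanθ = [718 ± √(718² − 4 × 272.1 × (289.8))] / (2 × 272.1) = (718 ± 447.3) / 544.2, giving tanθ = 0.4974 or 2.141.
θ = 26.44° or 64.97°; the smaller is 26.44°.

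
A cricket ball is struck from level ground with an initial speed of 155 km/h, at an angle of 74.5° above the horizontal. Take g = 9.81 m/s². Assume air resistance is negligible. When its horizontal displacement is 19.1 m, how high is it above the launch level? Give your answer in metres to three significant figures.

55.4 m

Convert: 155 km/h = 155/3.6 = 43.06 m/s.
Horizontal component vₓ = 43.06 cos 74.5° = 11.51 m/s; vertical v_y0 = 43.06 sin 74.5° = 41.49 m/s.
At x = 19.1 m, t = x/vₓ = 19.1/11.51 = 1.660 s.
Height: y = v_y0 t − ½ g t² = 41.49 × 1.660 − 4.905 × 1.660² = 68.87 − 13.52 = 55.36 m.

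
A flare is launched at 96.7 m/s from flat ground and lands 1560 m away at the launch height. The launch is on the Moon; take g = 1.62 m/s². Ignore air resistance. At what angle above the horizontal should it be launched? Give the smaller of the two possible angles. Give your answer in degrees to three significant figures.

From R = (v₀²/g) sin 2θ: sin 2θ = 1.62 × 1560 / 9350.9 = 0.2703.
2θ = 15.68° or 180° − 15.68° = 164.3°, so θ = 7.840° or 82.16°.
The smaller angle is 7.840°.

7.84°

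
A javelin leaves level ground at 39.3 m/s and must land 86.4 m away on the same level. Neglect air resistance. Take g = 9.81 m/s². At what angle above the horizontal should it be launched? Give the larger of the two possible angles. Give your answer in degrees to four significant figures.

73.36°

From R = (v₀²/g) sin 2θ: sin 2θ = 9.81 × 86.4 / 1544.5 = 0.5488.
2θ = 33.28° or 180° − 33.28° = 146.7°, so θ = 16.64° or 73.36°.
The larger angle is 73.36°.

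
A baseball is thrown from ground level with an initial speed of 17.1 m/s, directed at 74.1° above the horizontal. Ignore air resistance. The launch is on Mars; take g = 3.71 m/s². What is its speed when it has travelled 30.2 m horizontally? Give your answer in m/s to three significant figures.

vₓ = 17.10 cos 74.1° = 4.685 m/s; v_y0 = 17.10 sin 74.1° = 16.45 m/s.
Time to reach x = 30.2 m: t = x/vₓ = 30.2/4.685 = 6.447 s.
Vertical velocity there: v_y = v_y0 − g t = 16.45 − 3.71 × 6.447 = −7.471 m/s.
Speed: √(vₓ² + v_y²) = √(4.685² + 7.471²) = 8.818 m/s.

8.82 m/s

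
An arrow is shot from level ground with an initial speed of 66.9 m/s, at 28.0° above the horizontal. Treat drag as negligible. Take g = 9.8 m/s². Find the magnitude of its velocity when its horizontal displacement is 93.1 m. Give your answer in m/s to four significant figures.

61.19 m/s

Components: vₓ = 66.90 cos 28.0° = 59.07 m/s, v_y0 = 66.90 sin 28.0° = 31.41 m/s.
Time to reach x = 93.1 m: t = x/vₓ = 93.1/59.07 = 1.576 s.
Vertical velocity there: v_y = v_y0 − g t = 31.41 − 9.80 × 1.576 = 15.96 m/s.
Speed: √(vₓ² + v_y²) = √(59.07² + 15.96²) = 61.19 m/s.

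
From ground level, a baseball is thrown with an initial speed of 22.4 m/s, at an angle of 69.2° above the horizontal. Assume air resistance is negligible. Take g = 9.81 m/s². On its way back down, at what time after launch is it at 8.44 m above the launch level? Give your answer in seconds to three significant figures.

3.82 s

vₓ = 22.40 cos 69.2° = 7.954 m/s; v_y0 = 22.40 sin 69.2° = 20.94 m/s.
Require v_y0 t − ½ g t² = 8.44, i.e. 4.905 t² − 20.94 t + 8.44 = 0.
Quadratic formula: t = (20.94 ± √272.89) / 9.81 = (20.94 ± 16.52) / 9.81 → t = 0.4506 s or 3.819 s.
The descending-branch root is 3.819 s.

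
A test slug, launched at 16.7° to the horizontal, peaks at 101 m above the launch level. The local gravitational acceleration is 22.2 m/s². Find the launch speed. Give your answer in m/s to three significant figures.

233 m/s

At the peak v_y = 0, so v_y0 = √(2gH) = √(2 × 22.2 × 101) = 66.97 m/s.
v_y0 = v₀ sin θ ⇒ v₀ = 66.97 / sin 16.7° = 233.0 m/s.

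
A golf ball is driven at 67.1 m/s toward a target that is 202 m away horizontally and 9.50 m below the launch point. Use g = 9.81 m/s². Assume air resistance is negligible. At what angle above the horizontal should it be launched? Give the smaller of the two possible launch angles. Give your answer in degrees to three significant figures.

10.2°

Trajectory: y = x tanθ − g x² (1 + tan²θ)/(2v₀²). With x = 202, y = −9.50, v₀ = 67.1, g = 9.81:
44.45 tan²θ − 202 tanθ + (34.95) = 0.
tanθ = [202 ± √(202² − 4 × 44.45 × (34.95))] / (2 × 44.45) = (202 ± 186.0) / 88.91, giving tanθ = 0.1802 or 4.364.
θ = 10.21° or 77.09°; the smaller is 10.21°.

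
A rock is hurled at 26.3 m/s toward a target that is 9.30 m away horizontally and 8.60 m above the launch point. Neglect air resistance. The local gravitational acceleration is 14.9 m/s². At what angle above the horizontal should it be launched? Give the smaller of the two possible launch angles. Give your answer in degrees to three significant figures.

Trajectory: y = x tanθ − g x² (1 + tan²θ)/(2v₀²). With x = 9.30, y = 8.60, v₀ = 26.3, g = 14.9:
0.9316 tan²θ − 9.30 tanθ + (9.532) = 0.
tanθ = [9.30 ± √(9.30² − 4 × 0.9316 × (9.532))] / (2 × 0.9316) = (9.30 ± 7.140) / 1.863, giving tanθ = 1.160 or 8.824.
θ = 49.23° or 83.53°; the smaller is 49.23°.

49.2°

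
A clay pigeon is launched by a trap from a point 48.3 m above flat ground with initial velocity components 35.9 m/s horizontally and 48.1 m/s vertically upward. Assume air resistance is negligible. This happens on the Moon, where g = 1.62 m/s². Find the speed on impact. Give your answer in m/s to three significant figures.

With up positive and y = 0 at the ground: y(t) = 48.3 + (48.10) t − 0.8100 t². Setting y = 0 and taking the positive root: t = [48.10 + √(48.10² + 2·1.62·48.3)] / 1.62 = (48.10 + 49.70) / 1.62 = 60.37 s.
Vertical velocity at impact: v_y = v_y0 − g t = 48.10 − 1.62 × 60.37 = −49.70 m/s.
Speed: |v| = √(vₓ² + v_y²) = √(35.90² + 49.70²) = 61.31 m/s.

61.3 m/s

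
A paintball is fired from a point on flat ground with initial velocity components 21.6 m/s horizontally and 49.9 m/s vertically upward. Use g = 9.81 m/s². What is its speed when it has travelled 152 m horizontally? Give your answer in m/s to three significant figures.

x = vₓ t ⇒ t = 152/21.60 = 7.037 s.
Vertical velocity there: v_y = v_y0 − g t = 49.90 − 9.81 × 7.037 = −19.13 m/s.
Speed: √(vₓ² + v_y²) = √(21.60² + 19.13²) = 28.86 m/s.

28.9 m/s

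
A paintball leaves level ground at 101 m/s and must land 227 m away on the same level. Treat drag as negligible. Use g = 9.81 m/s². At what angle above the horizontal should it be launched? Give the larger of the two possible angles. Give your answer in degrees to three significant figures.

83.7°

R = v₀² sin 2θ / g gives sin 2θ = gR/v₀² = 9.81·227/101² = 0.2183.
2θ = 12.61° or 180° − 12.61° = 167.4°, so θ = 6.305° or 83.70°.
The larger angle is 83.70°.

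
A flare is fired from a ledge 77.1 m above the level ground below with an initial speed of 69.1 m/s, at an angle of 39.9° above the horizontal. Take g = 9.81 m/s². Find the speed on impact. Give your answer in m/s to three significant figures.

vₓ = 69.10 cos 39.9° = 53.01 m/s; v_y0 = 69.10 sin 39.9° = 44.32 m/s.
Vertical motion (up positive, ground at y = 0): 4.905 t² − (44.32) t − 77.1 = 0, so t = (44.32 + √(44.32² + 2·9.81·77.1)) / 9.81 = (44.32 + 58.97) / 9.81 = 10.53 s.
Vertical velocity at impact: v_y = v_y0 − g t = 44.32 − 9.81 × 10.53 = −58.97 m/s.
Speed: |v| = √(vₓ² + v_y²) = √(53.01² + 58.97²) = 79.29 m/s.

79.3 m/s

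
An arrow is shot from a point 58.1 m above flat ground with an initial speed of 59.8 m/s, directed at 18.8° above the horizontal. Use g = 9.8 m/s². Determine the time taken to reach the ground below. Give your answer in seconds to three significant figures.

vₓ = 59.80 cos 18.8° = 56.61 m/s; v_y0 = 59.80 sin 18.8° = 19.27 m/s.
Vertical motion (up positive, ground at y = 0): 4.900 t² − (19.27) t − 58.1 = 0, so t = (19.27 + √(19.27² + 2·9.80·58.1)) / 9.80 = (19.27 + 38.86) / 9.80 = 5.932 s.

5.93 s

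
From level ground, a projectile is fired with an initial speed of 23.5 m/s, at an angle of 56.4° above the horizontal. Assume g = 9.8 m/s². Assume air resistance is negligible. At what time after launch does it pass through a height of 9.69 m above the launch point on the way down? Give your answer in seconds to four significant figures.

3.416 s

vₓ = 23.50 cos 56.4° = 13.00 m/s; v_y0 = 23.50 sin 56.4° = 19.57 m/s.
Require v_y0 t − ½ g t² = 9.69, i.e. 4.900 t² − 19.57 t + 9.69 = 0.
t = [19.57 ± √(19.57² − 2·9.80·9.69)] / 9.80 = (19.57 ± 13.90) / 9.80, so t = 0.5790 s or t = 3.416 s.
The descending-branch root is 3.416 s.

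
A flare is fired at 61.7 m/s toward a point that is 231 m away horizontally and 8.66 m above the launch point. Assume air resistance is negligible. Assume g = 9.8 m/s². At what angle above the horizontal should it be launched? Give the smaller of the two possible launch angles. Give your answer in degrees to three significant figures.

20.7°

Trajectory: y = x tanθ − g x² (1 + tan²θ)/(2v₀²). With x = 231, y = 8.66, v₀ = 61.7, g = 9.80:
68.68 tan²θ − 231 tanθ + (77.34) = 0.
tanθ = [231 ± √(231² − 4 × 68.68 × (77.34))] / (2 × 68.68) = (231 ± 179.2) / 137.4, giving tanθ = 0.3771 or 2.986.
θ = 20.66° or 71.49°; the smaller is 20.66°.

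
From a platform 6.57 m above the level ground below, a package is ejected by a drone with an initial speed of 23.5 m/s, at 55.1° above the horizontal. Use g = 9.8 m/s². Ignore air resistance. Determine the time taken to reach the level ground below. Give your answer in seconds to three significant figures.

vₓ = 23.50 cos 55.1° = 13.45 m/s; v_y0 = 23.50 sin 55.1° = 19.27 m/s.
With up positive and y = 0 at the ground: y(t) = 6.57 + (19.27) t − 4.900 t². Setting y = 0 and taking the positive root: t = [19.27 + √(19.27² + 2·9.80·6.57)] / 9.80 = (19.27 + 22.37) / 9.80 = 4.249 s.

4.25 s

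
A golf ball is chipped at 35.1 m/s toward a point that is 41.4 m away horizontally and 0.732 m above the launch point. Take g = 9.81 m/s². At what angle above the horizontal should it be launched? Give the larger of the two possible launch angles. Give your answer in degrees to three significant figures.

Trajectory: y = x tanθ − g x² (1 + tan²θ)/(2v₀²). With x = 41.4, y = 0.732, v₀ = 35.1, g = 9.81:
6.824 tan²θ − 41.4 tanθ + (7.556) = 0.
tanθ = [41.4 ± √(41.4² − 4 × 6.824 × (7.556))] / (2 × 6.824) = (41.4 ± 38.83) / 13.65, giving tanθ = 0.1884 or 5.879.
θ = 10.67° or 80.35°; the larger is 80.35°.

80.3°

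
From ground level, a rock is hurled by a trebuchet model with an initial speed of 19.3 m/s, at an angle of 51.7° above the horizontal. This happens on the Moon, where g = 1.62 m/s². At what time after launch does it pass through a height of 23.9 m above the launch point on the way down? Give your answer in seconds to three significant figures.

Components: vₓ = 19.30 cos 51.7° = 11.96 m/s, v_y0 = 19.30 sin 51.7° = 15.15 m/s.
Height y(t) = 15.15 t − 0.8100 t² = 23.9 gives 0.8100 t² − 15.15 t + 23.9 = 0.
Quadratic formula: t = (15.15 ± √151.97) / 1.62 = (15.15 ± 12.33) / 1.62 → t = 1.740 s or 16.96 s.
The descending-branch root is 16.96 s.

17.0 s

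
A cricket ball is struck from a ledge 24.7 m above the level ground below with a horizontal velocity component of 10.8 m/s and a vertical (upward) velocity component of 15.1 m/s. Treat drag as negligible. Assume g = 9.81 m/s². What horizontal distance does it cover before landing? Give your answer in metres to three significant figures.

With up positive and y = 0 at the ground: y(t) = 24.7 + (15.10) t − 4.905 t². Setting y = 0 and taking the positive root: t = [15.10 + √(15.10² + 2·9.81·24.7)] / 9.81 = (15.10 + 26.70) / 9.81 = 4.260 s.
Horizontal distance: R = vₓ t = 10.80 × 4.260 = 46.01 m.

46.0 m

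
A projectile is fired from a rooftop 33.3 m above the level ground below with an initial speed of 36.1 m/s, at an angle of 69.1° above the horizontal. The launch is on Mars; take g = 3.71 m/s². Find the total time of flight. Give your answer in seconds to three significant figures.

19.1 s

vₓ = 36.10 cos 69.1° = 12.88 m/s; v_y0 = 36.10 sin 69.1° = 33.72 m/s.
With up positive and y = 0 at the ground: y(t) = 33.3 + (33.72) t − 1.855 t². Setting y = 0 and taking the positive root: t = [33.72 + √(33.72² + 2·3.71·33.3)] / 3.71 = (33.72 + 37.21) / 3.71 = 19.12 s.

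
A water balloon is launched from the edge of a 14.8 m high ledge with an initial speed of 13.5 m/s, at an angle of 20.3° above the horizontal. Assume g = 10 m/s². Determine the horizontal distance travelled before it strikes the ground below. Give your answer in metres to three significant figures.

28.5 m

Horizontal component vₓ = 13.50 cos 20.3° = 12.66 m/s; vertical v_y0 = 13.50 sin 20.3° = 4.684 m/s.
With up positive and y = 0 at the ground: y(t) = 14.8 + (4.684) t − 5.000 t². Setting y = 0 and taking the positive root: t = [4.684 + √(4.684² + 2·10.0·14.8)] / 10.0 = (4.684 + 17.83) / 10.0 = 2.251 s.
Horizontal distance: R = vₓ t = 12.66 × 2.251 = 28.51 m.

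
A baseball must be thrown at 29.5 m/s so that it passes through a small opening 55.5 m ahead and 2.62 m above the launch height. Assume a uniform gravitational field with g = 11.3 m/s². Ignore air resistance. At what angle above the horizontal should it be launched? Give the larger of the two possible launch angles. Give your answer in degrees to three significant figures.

Trajectory: y = x tanθ − g x² (1 + tan²θ)/(2v₀²). With x = 55.5, y = 2.62, v₀ = 29.5, g = 11.3:
20.00 tan²θ − 55.5 tanθ + (22.62) = 0.
tanθ = [55.5 ± √(55.5² − 4 × 20.00 × (22.62))] / (2 × 20.00) = (55.5 ± 35.65) / 40.00, giving tanθ = 0.4963 or 2.279.
θ = 26.39° or 66.31°; the larger is 66.31°.

66.3°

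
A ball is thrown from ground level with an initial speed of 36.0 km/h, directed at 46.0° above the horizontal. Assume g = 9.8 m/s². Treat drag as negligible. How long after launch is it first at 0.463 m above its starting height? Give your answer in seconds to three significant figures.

0.0675 s

Convert: 36.0 km/h = 36.0/3.6 = 10.00 m/s.
vₓ = 10.00 cos 46.0° = 6.947 m/s; v_y0 = 10.00 sin 46.0° = 7.193 m/s.
Set y = v_y0 t − ½ g t² = 0.463: 4.900 t² − 7.193 t + 0.463 = 0.
Quadratic formula: t = (7.193 ± √42.670) / 9.80 = (7.193 ± 6.532) / 9.80 → t = 0.06746 s or 1.401 s.
The first (ascending) time is 0.06746 s.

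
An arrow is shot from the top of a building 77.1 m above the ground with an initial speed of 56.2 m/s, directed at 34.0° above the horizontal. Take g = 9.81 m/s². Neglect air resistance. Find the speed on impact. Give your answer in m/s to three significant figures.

Resolve: vₓ = 56.20 cos 34.0° = 46.59 m/s and v_y0 = 56.20 sin 34.0° = 31.43 m/s.
The projectile lands when y = 77.1 + (31.43) t − ½·9.81·t² = 0. Positive root: t = (31.43 + √(31.43² + 2·9.81·77.1)) / 9.81 = (31.43 + 50.00) / 9.81 = 8.301 s.
Vertical velocity at impact: v_y = v_y0 − g t = 31.43 − 9.81 × 8.301 = −50.00 m/s.
Speed: |v| = √(vₓ² + v_y²) = √(46.59² + 50.00²) = 68.35 m/s.

68.3 m/s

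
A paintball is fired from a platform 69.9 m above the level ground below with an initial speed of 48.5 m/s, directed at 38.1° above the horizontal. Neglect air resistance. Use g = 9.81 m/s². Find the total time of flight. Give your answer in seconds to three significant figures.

vₓ = 48.50 cos 38.1° = 38.17 m/s; v_y0 = 48.50 sin 38.1° = 29.93 m/s.
The projectile lands when y = 69.9 + (29.93) t − ½·9.81·t² = 0. Positive root: t = (29.93 + √(29.93² + 2·9.81·69.9)) / 9.81 = (29.93 + 47.61) / 9.81 = 7.904 s.

7.90 s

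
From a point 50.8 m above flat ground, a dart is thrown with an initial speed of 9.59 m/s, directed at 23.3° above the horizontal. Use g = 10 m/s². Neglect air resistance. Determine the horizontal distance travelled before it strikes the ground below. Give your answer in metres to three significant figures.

31.6 m

vₓ = 9.590 cos 23.3° = 8.808 m/s; v_y0 = 9.590 sin 23.3° = 3.793 m/s.
Vertical motion (up positive, ground at y = 0): 5.000 t² − (3.793) t − 50.8 = 0, so t = (3.793 + √(3.793² + 2·10.0·50.8)) / 10.0 = (3.793 + 32.10) / 10.0 = 3.589 s.
Horizontal distance: R = vₓ t = 8.808 × 3.589 = 31.61 m.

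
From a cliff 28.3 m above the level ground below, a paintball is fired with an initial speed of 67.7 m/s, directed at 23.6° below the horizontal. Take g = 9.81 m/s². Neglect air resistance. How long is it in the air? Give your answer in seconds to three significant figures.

0.898 s

vₓ = 67.70 cos 23.6° = 62.04 m/s; v_y0 = −27.10 m/s (downward).
Vertical motion (up positive, ground at y = 0): 4.905 t² − (−27.10) t − 28.3 = 0, so t = (−27.10 + √(27.10² + 2·9.81·28.3)) / 9.81 = (−27.10 + 35.91) / 9.81 = 0.8982 s.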